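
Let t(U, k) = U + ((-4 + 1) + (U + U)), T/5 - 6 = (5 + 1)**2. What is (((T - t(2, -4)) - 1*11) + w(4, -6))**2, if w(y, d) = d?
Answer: 36100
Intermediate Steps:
T = 210 (T = 30 + 5*(5 + 1)**2 = 30 + 5*6**2 = 30 + 5*36 = 30 + 180 = 210)
t(U, k) = -3 + 3*U (t(U, k) = U + (-3 + 2*U) = -3 + 3*U)
(((T - t(2, -4)) - 1*11) + w(4, -6))**2 = (((210 - (-3 + 3*2)) - 1*11) - 6)**2 = (((210 - (-3 + 6)) - 11) - 6)**2 = (((210 - 1*3) - 11) - 6)**2 = (((210 - 3) - 11) - 6)**2 = ((207 - 11) - 6)**2 = (196 - 6)**2 = 190**2 = 36100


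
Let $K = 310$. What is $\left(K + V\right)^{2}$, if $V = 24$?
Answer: $111556$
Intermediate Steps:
$\left(K + V\right)^{2} = \left(310 + 24\right)^{2} = 334^{2} = 111556$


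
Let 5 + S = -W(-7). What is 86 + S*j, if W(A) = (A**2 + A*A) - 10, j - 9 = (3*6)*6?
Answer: -10795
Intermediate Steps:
j = 117 (j = 9 + (3*6)*6 = 9 + 18*6 = 9 + 108 = 117)
W(A) = -10 + 2*A**2 (W(A) = (A**2 + A**2) - 10 = 2*A**2 - 10 = -10 + 2*A**2)
S = -93 (S = -5 - (-10 + 2*(-7)**2) = -5 - (-10 + 2*49) = -5 - (-10 + 98) = -5 - 1*88 = -5 - 88 = -93)
86 + S*j = 86 - 93*117 = 86 - 10881 = -10795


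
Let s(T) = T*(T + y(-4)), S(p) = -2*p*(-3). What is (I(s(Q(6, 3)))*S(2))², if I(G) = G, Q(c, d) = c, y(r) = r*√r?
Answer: -145152 - 497664*I ≈ -1.4515e+5 - 4.9766e+5*I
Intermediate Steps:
y(r) = r^(3/2)
S(p) = 6*p
s(T) = T*(T - 8*I) (s(T) = T*(T + (-4)^(3/2)) = T*(T - 8*I))
(I(s(Q(6, 3)))*S(2))² = ((6*(6 - 8*I))*(6*2))² = ((36 - 48*I)*12)² = (432 - 576*I)²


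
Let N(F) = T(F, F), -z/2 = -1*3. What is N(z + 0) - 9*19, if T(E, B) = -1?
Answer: -172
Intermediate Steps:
z = 6 (z = -(-2)*3 = -2*(-3) = 6)
N(F) = -1
N(z + 0) - 9*19 = -1 - 9*19 = -1 - 171 = -172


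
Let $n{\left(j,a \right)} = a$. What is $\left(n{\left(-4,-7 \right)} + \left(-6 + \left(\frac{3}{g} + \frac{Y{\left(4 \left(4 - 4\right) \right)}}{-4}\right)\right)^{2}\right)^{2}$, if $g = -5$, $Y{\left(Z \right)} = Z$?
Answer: $\frac{835396}{625} \approx 1336.6$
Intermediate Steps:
$\left(n{\left(-4,-7 \right)} + \left(-6 + \left(\frac{3}{g} + \frac{Y{\left(4 \left(4 - 4\right) \right)}}{-4}\right)\right)^{2}\right)^{2} = \left(-7 + \left(-6 + \left(\frac{3}{-5} + \frac{4 \left(4 - 4\right)}{-4}\right)\right)^{2}\right)^{2} = \left(-7 + \left(-6 + \left(3 \left(- \frac{1}{5}\right) + 4 \cdot 0 \left(- \frac{1}{4}\right)\right)\right)^{2}\right)^{2} = \left(-7 + \left(-6 + \left(- \frac{3}{5} + 0 \left(- \frac{1}{4}\right)\right)\right)^{2}\right)^{2} = \left(-7 + \left(-6 + \left(- \frac{3}{5} + 0\right)\right)^{2}\right)^{2} = \left(-7 + \left(-6 - \frac{3}{5}\right)^{2}\right)^{2} = \left(-7 + \left(- \frac{33}{5}\right)^{2}\right)^{2} = \left(-7 + \frac{1089}{25}\right)^{2} = \left(\frac{914}{25}\right)^{2} = \frac{835396}{625}$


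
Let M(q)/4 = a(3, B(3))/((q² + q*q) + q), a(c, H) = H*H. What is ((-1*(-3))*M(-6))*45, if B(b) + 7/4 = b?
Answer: 1125/88 ≈ 12.784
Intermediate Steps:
B(b) = -7/4 + b
a(c, H) = H²
M(q) = 25/(4*(q + 2*q²)) (M(q) = 4*((-7/4 + 3)²/((q² + q*q) + q)) = 4*((5/4)²/((q² + q²) + q)) = 4*(25/(16*(2*q² + q))) = 4*(25/(16*(q + 2*q²))) = 25/(4*(q + 2*q²)))
((-1*(-3))*M(-6))*45 = ((-1*(-3))*((25/4)/(-6*(1 + 2*(-6)))))*45 = (3*((25/4)*(-⅙)/(1 - 12)))*45 = (3*((25/4)*(-⅙)/(-11)))*45 = (3*((25/4)*(-⅙)*(-1/11)))*45 = (3*(25/264))*45 = (25/88)*45 = 1125/88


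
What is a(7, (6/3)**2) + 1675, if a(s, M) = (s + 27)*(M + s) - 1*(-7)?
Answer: 2056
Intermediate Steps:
a(s, M) = 7 + (27 + s)*(M + s) (a(s, M) = (27 + s)*(M + s) + 7 = 7 + (27 + s)*(M + s))
a(7, (6/3)**2) + 1675 = (7 + 7**2 + 27*(6/3)**2 + 27*7 + (6/3)**2*7) + 1675 = (7 + 49 + 27*(6*(1/3))**2 + 189 + (6*(1/3))**2*7) + 1675 = (7 + 49 + 27*2**2 + 189 + 2**2*7) + 1675 = (7 + 49 + 27*4 + 189 + 4*7) + 1675 = (7 + 49 + 108 + 189 + 28) + 1675 = 381 + 1675 = 2056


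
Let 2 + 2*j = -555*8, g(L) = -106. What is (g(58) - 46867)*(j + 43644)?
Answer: -1945762579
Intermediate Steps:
j = -2221 (j = -1 + (-555*8)/2 = -1 + (½)*(-4440) = -1 - 2220 = -2221)
(g(58) - 46867)*(j + 43644) = (-106 - 46867)*(-2221 + 43644) = -46973*41423 = -1945762579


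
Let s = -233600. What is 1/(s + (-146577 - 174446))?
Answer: -1/554623 ≈ -1.8030e-6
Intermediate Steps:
1/(s + (-146577 - 174446)) = 1/(-233600 + (-146577 - 174446)) = 1/(-233600 - 321023) = 1/(-554623) = -1/554623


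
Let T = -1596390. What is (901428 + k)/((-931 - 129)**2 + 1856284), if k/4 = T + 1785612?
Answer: 414579/744971 ≈ 0.55650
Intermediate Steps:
k = 756888 (k = 4*(-1596390 + 1785612) = 4*189222 = 756888)
(901428 + k)/((-931 - 129)**2 + 1856284) = (901428 + 756888)/((-931 - 129)**2 + 1856284) = 1658316/((-1060)**2 + 1856284) = 1658316/(1123600 + 1856284) = 1658316/2979884 = 1658316*(1/2979884) = 414579/744971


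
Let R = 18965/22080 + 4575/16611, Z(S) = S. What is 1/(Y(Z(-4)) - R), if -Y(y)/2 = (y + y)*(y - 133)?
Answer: -24451392/53625187505 ≈ -0.00045597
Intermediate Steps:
R = 27736241/24451392 (R = 18965*(1/22080) + 4575*(1/16611) = 3793/4416 + 1525/5537 = 27736241/24451392 ≈ 1.1343)
Y(y) = -4*y*(-133 + y) (Y(y) = -2*(y + y)*(y - 133) = -2*2*y*(-133 + y) = -4*y*(-133 + y))
1/(Y(Z(-4)) - R) = 1/(4*(-4)*(133 - 1*(-4)) - 1*27736241/24451392) = 1/(4*(-4)*(133 + 4) - 27736241/24451392) = 1/(4*(-4)*137 - 27736241/24451392) = 1/(-2192 - 27736241/24451392) = 1/(-53625187505/24451392) = -24451392/53625187505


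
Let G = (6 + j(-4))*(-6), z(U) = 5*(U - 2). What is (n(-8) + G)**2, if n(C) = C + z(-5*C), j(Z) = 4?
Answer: 14884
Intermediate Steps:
z(U) = -10 + 5*U (z(U) = 5*(-2 + U) = -10 + 5*U)
G = -60 (G = (6 + 4)*(-6) = 10*(-6) = -60)
n(C) = -10 - 24*C (n(C) = C + (-10 + 5*(-5*C)) = C + (-10 - 25*C) = -10 - 24*C)
(n(-8) + G)**2 = ((-10 - 24*(-8)) - 60)**2 = ((-10 + 192) - 60)**2 = (182 - 60)**2 = 122**2 = 14884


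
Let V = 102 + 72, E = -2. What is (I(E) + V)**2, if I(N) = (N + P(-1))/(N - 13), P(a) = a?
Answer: 758641/25 ≈ 30346.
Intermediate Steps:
V = 174
I(N) = (-1 + N)/(-13 + N) (I(N) = (N - 1)/(N - 13) = (-1 + N)/(-13 + N))
(I(E) + V)**2 = ((-1 - 2)/(-13 - 2) + 174)**2 = (-3/(-15) + 174)**2 = (-1/15*(-3) + 174)**2 = (1/5 + 174)**2 = (871/5)**2 = 758641/25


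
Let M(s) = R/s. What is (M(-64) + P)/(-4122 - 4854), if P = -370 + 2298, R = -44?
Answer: -30859/143616 ≈ -0.21487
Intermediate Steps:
P = 1928
M(s) = -44/s
(M(-64) + P)/(-4122 - 4854) = (-44/(-64) + 1928)/(-4122 - 4854) = (-44*(-1/64) + 1928)/(-8976) = (11/16 + 1928)*(-1/8976) = (30859/16)*(-1/8976) = -30859/143616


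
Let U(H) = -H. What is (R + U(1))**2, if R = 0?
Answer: 1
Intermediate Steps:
(R + U(1))**2 = (0 - 1*1)**2 = (0 - 1)**2 = (-1)**2 = 1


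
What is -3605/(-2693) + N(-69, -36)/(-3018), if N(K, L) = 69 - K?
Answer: 1751376/1354579 ≈ 1.2929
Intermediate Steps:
-3605/(-2693) + N(-69, -36)/(-3018) = -3605/(-2693) + (69 - 1*(-69))/(-3018) = -3605*(-1/2693) + (69 + 69)*(-1/3018) = 3605/2693 + 138*(-1/3018) = 3605/2693 - 23/503 = 1751376/1354579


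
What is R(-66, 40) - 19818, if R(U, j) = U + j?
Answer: -19844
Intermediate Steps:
R(-66, 40) - 19818 = (-66 + 40) - 19818 = -26 - 19818 = -19844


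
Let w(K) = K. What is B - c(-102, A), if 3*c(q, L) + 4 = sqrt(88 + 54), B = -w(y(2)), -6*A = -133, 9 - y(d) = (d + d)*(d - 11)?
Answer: -131/3 - sqrt(142)/3 ≈ -47.639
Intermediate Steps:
y(d) = 9 - 2*d*(-11 + d) (y(d) = 9 - (d + d)*(d - 11) = 9 - 2*d*(-11 + d))
A = 133/6 (A = -1/6*(-133) = 133/6 ≈ 22.167)
B = -45 (B = -(9 - 2*2**2 + 22*2) = -(9 - 2*4 + 44) = -(9 - 8 + 44) = -1*45 = -45)
c(q, L) = -4/3 + sqrt(142)/3 (c(q, L) = -4/3 + sqrt(88 + 54)/3 = -4/3 + sqrt(142)/3)
B - c(-102, A) = -45 - (-4/3 + sqrt(142)/3) = -45 + (4/3 - sqrt(142)/3) = -131/3 - sqrt(142)/3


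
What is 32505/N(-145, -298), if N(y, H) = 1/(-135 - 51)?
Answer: -6045930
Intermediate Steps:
N(y, H) = -1/186 (N(y, H) = 1/(-186) = -1/186)
32505/N(-145, -298) = 32505/(-1/186) = 32505*(-186) = -6045930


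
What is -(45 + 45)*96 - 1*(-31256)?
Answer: 22616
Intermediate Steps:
-(45 + 45)*96 - 1*(-31256) = -90*96 + 31256 = -1*8640 + 31256 = -8640 + 31256 = 22616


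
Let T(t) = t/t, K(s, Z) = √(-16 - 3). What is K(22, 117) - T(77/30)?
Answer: -1 + I*√19 ≈ -1.0 + 4.3589*I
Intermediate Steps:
K(s, Z) = I*√19 (K(s, Z) = √(-19) = I*√19)
T(t) = 1
K(22, 117) - T(77/30) = I*√19 - 1*1 = I*√19 - 1 = -1 + I*√19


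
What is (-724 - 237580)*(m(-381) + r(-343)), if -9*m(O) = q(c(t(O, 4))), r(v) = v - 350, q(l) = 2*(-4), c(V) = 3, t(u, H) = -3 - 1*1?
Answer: 1484395616/9 ≈ 1.6493e+8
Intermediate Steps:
t(u, H) = -4 (t(u, H) = -3 - 1 = -4)
q(l) = -8
r(v) = -350 + v
m(O) = 8/9 (m(O) = -⅑*(-8) = 8/9)
(-724 - 237580)*(m(-381) + r(-343)) = (-724 - 237580)*(8/9 + (-350 - 343)) = -238304*(8/9 - 693) = -238304*(-6229/9) = 1484395616/9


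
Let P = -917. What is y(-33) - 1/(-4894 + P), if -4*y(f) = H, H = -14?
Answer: 40679/11622 ≈ 3.5002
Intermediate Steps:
y(f) = 7/2 (y(f) = -¼*(-14) = 7/2)
y(-33) - 1/(-4894 + P) = 7/2 - 1/(-4894 - 917) = 7/2 - 1/(-5811) = 7/2 - 1*(-1/5811) = 7/2 + 1/5811 = 40679/11622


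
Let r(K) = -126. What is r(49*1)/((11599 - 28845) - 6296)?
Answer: 63/11771 ≈ 0.0053521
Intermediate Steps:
r(49*1)/((11599 - 28845) - 6296) = -126/((11599 - 28845) - 6296) = -126/(-17246 - 6296) = -126/(-23542) = -126*(-1/23542) = 63/11771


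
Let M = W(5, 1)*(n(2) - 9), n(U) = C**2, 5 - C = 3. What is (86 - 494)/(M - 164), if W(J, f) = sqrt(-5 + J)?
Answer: 102/41 ≈ 2.4878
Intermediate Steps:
C = 2 (C = 5 - 1*3 = 5 - 3 = 2)
n(U) = 4 (n(U) = 2**2 = 4)
M = 0 (M = sqrt(-5 + 5)*(4 - 9) = sqrt(0)*(-5) = 0*(-5) = 0)
(86 - 494)/(M - 164) = (86 - 494)/(0 - 164) = -408/(-164) = -408*(-1/164) = 102/41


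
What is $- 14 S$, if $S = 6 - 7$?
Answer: $14$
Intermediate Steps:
$S = -1$ ($S = 6 - 7 = -1$)
$- 14 S = \left(-14\right) \left(-1\right) = 14$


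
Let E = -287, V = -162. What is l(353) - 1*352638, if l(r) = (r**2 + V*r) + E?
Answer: -285502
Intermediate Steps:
l(r) = -287 + r**2 - 162*r (l(r) = (r**2 - 162*r) - 287 = -287 + r**2 - 162*r)
l(353) - 1*352638 = (-287 + 353**2 - 162*353) - 1*352638 = (-287 + 124609 - 57186) - 352638 = 67136 - 352638 = -285502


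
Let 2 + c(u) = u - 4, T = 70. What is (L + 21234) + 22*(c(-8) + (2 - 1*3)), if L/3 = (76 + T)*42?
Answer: 39300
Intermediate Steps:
c(u) = -6 + u (c(u) = -2 + (u - 4) = -2 + (-4 + u) = -6 + u)
L = 18396 (L = 3*((76 + 70)*42) = 3*(146*42) = 3*6132 = 18396)
(L + 21234) + 22*(c(-8) + (2 - 1*3)) = (18396 + 21234) + 22*((-6 - 8) + (2 - 1*3)) = 39630 + 22*(-14 + (2 - 3)) = 39630 + 22*(-14 - 1) = 39630 + 22*(-15) = 39630 - 330 = 39300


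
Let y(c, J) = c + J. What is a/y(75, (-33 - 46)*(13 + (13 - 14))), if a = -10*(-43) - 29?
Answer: -401/873 ≈ -0.45934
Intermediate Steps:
a = 401 (a = 430 - 29 = 401)
y(c, J) = J + c
a/y(75, (-33 - 46)*(13 + (13 - 14))) = 401/((-33 - 46)*(13 + (13 - 14)) + 75) = 401/(-79*(13 - 1) + 75) = 401/(-79*12 + 75) = 401/(-948 + 75) = 401/(-873) = 401*(-1/873) = -401/873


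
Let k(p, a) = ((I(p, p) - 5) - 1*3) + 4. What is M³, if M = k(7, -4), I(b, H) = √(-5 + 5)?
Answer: -64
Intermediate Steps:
I(b, H) = 0 (I(b, H) = √0 = 0)
k(p, a) = -4 (k(p, a) = ((0 - 5) - 1*3) + 4 = (-5 - 3) + 4 = -8 + 4 = -4)
M = -4
M³ = (-4)³ = -64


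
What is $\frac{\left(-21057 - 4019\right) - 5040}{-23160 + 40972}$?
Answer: $- \frac{7529}{4453} \approx -1.6908$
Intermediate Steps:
$\frac{\left(-21057 - 4019\right) - 5040}{-23160 + 40972} = \frac{\left(-21057 - 4019\right) - 5040}{17812} = \left(-25076 - 5040\right) \frac{1}{17812} = \left(-30116\right) \frac{1}{17812} = - \frac{7529}{4453}$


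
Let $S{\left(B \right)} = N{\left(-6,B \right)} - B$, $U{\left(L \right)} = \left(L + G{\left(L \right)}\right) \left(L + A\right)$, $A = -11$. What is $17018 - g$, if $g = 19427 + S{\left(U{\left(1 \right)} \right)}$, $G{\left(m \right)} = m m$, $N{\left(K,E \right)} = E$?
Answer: $-2409$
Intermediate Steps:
$G{\left(m \right)} = m^{2}$
$U{\left(L \right)} = \left(-11 + L\right) \left(L + L^{2}\right)$ ($U{\left(L \right)} = \left(L + L^{2}\right) \left(L - 11\right) = \left(L + L^{2}\right) \left(-11 + L\right) = \left(-11 + L\right) \left(L + L^{2}\right)$)
$S{\left(B \right)} = 0$ ($S{\left(B \right)} = B - B = 0$)
$g = 19427$ ($g = 19427 + 0 = 19427$)
$17018 - g = 17018 - 19427 = -2409$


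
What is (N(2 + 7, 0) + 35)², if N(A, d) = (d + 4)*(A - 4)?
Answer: 3025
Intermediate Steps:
N(A, d) = (-4 + A)*(4 + d) (N(A, d) = (4 + d)*(-4 + A) = (-4 + A)*(4 + d))
(N(2 + 7, 0) + 35)² = ((-16 - 4*0 + 4*(2 + 7) + (2 + 7)*0) + 35)² = ((-16 + 0 + 4*9 + 9*0) + 35)² = ((-16 + 0 + 36 + 0) + 35)² = (20 + 35)² = 55² = 3025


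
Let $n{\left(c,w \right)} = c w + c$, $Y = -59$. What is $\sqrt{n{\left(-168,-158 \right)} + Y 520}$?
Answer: $4 i \sqrt{269} \approx 65.605 i$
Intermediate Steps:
$n{\left(c,w \right)} = c + c w$
$\sqrt{n{\left(-168,-158 \right)} + Y 520} = \sqrt{- 168 \left(1 - 158\right) - 30680} = \sqrt{\left(-168\right) \left(-157\right) - 30680} = \sqrt{26376 - 30680} = \sqrt{-4304} = 4 i \sqrt{269}$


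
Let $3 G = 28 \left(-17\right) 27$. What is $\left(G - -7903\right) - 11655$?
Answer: $-8036$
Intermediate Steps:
$G = -4284$ ($G = \frac{28 \left(-17\right) 27}{3} = \frac{\left(-476\right) 27}{3} = \frac{1}{3} \left(-12852\right) = -4284$)
$\left(G - -7903\right) - 11655 = \left(-4284 - -7903\right) - 11655 = \left(-4284 + 7903\right) - 11655 = 3619 - 11655 = -8036$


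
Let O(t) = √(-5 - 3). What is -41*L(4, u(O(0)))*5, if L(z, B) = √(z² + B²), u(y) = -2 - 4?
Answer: -410*√13 ≈ -1478.3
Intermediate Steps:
O(t) = 2*I*√2 (O(t) = √(-8) = 2*I*√2)
u(y) = -6
L(z, B) = √(B² + z²)
-41*L(4, u(O(0)))*5 = -41*√((-6)² + 4²)*5 = -41*√(36 + 16)*5 = -82*√13*5 = -410*√13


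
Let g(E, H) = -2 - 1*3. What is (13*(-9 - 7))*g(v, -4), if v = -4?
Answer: 1040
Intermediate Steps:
g(E, H) = -5 (g(E, H) = -2 - 3 = -5)
(13*(-9 - 7))*g(v, -4) = (13*(-9 - 7))*(-5) = (13*(-16))*(-5) = -208*(-5) = 1040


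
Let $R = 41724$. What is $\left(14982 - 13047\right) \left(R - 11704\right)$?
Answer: $58088700$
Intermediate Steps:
$\left(14982 - 13047\right) \left(R - 11704\right) = \left(14982 - 13047\right) \left(41724 - 11704\right) = 1935 \cdot 30020 = 58088700$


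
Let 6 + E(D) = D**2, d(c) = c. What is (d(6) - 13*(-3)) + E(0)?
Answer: 39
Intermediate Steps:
E(D) = -6 + D**2
(d(6) - 13*(-3)) + E(0) = (6 - 13*(-3)) + (-6 + 0**2) = (6 + 39) + (-6 + 0) = 45 - 6 = 39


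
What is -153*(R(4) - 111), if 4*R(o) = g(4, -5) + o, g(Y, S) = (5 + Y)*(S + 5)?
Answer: 16830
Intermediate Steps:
g(Y, S) = (5 + S)*(5 + Y) (g(Y, S) = (5 + Y)*(5 + S) = (5 + S)*(5 + Y))
R(o) = o/4 (R(o) = ((25 + 5*(-5) + 5*4 - 5*4) + o)/4 = ((25 - 25 + 20 - 20) + o)/4 = (0 + o)/4 = o/4)
-153*(R(4) - 111) = -153*((¼)*4 - 111) = -153*(1 - 111) = -153*(-110) = 16830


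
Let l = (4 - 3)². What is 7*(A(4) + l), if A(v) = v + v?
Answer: 63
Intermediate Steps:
l = 1 (l = 1² = 1)
A(v) = 2*v
7*(A(4) + l) = 7*(2*4 + 1) = 7*(8 + 1) = 7*9 = 63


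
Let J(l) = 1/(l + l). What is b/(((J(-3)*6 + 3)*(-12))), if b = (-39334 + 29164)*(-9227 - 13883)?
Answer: -19585725/2 ≈ -9.7929e+6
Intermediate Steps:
J(l) = 1/(2*l)
b = 235028700 (b = -10170*(-23110) = 235028700)
b/(((J(-3)*6 + 3)*(-12))) = 235028700/(((((½)/(-3))*6 + 3)*(-12))) = 235028700/(((((½)*(-⅓))*6 + 3)*(-12))) = 235028700/(((-⅙*6 + 3)*(-12))) = 235028700/(((-1 + 3)*(-12))) = 235028700/((2*(-12))) = 235028700/(-24) = 235028700*(-1/24) = -19585725/2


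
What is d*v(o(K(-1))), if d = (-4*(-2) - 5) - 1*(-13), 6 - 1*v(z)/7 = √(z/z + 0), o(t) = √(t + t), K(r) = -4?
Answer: 560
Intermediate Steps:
o(t) = √2*√t (o(t) = √(2*t) = √2*√t)
v(z) = 35 (v(z) = 42 - 7*√(z/z + 0) = 42 - 7*√(1 + 0) = 42 - 7*√1 = 42 - 7*1 = 42 - 7 = 35)
d = 16 (d = (8 - 5) + 13 = 3 + 13 = 16)
d*v(o(K(-1))) = 16*35 = 560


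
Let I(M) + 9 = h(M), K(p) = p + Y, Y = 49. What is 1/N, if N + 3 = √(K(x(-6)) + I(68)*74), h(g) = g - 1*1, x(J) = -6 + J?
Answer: 1/1440 + √481/1440 ≈ 0.015925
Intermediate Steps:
K(p) = 49 + p (K(p) = p + 49 = 49 + p)
h(g) = -1 + g (h(g) = g - 1 = -1 + g)
I(M) = -10 + M (I(M) = -9 + (-1 + M) = -10 + M)
N = -3 + 3*√481 (N = -3 + √((49 + (-6 - 6)) + (-10 + 68)*74) = -3 + √((49 - 12) + 58*74) = -3 + √(37 + 4292) = -3 + √4329 = -3 + 3*√481 ≈ 62.795)
1/N = 1/(-3 + 3*√481)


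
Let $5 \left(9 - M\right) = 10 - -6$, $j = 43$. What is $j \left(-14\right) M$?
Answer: $- \frac{17458}{5} \approx -3491.6$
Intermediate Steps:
$M = \frac{29}{5}$ ($M = 9 - \frac{10 - -6}{5} = 9 - \frac{10 + 6}{5} = 9 - \frac{16}{5} = \frac{29}{5} \approx 5.8$)
$j \left(-14\right) M = 43 \left(-14\right) \frac{29}{5} = \left(-602\right) \frac{29}{5} = - \frac{17458}{5}$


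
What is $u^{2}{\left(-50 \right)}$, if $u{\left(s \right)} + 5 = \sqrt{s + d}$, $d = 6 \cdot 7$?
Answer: $17 - 20 i \sqrt{2} \approx 17.0 - 28.284 i$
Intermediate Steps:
$d = 42$
$u{\left(s \right)} = -5 + \sqrt{42 + s}$ ($u{\left(s \right)} = -5 + \sqrt{s + 42} = -5 + \sqrt{42 + s}$)
$u^{2}{\left(-50 \right)} = \left(-5 + \sqrt{42 - 50}\right)^{2} = \left(-5 + \sqrt{-8}\right)^{2} = \left(-5 + 2 i \sqrt{2}\right)^{2}$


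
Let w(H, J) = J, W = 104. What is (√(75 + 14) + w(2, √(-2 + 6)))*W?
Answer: 208 + 104*√89 ≈ 1189.1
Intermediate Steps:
(√(75 + 14) + w(2, √(-2 + 6)))*W = (√(75 + 14) + √(-2 + 6))*104 = (√89 + √4)*104 = (√89 + 2)*104 = (2 + √89)*104 = 208 + 104*√89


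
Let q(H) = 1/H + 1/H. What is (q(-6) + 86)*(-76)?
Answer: -19532/3 ≈ -6510.7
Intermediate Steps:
q(H) = 2/H (q(H) = 1/H + 1/H = 2/H)
(q(-6) + 86)*(-76) = (2/(-6) + 86)*(-76) = (2*(-⅙) + 86)*(-76) = (-⅓ + 86)*(-76) = (257/3)*(-76) = -19532/3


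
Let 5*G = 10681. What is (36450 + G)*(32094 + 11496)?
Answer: 1681972458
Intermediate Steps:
G = 10681/5 (G = (⅕)*10681 = 10681/5 ≈ 2136.2)
(36450 + G)*(32094 + 11496) = (36450 + 10681/5)*(32094 + 11496) = (192931/5)*43590 = 1681972458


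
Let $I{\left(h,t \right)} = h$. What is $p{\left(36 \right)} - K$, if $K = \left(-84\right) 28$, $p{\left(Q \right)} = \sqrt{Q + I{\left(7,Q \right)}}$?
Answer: $2352 + \sqrt{43} \approx 2358.6$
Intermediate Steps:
$p{\left(Q \right)} = \sqrt{7 + Q}$ ($p{\left(Q \right)} = \sqrt{Q + 7} = \sqrt{7 + Q}$)
$K = -2352$
$p{\left(36 \right)} - K = \sqrt{7 + 36} - -2352 = \sqrt{43} + 2352 = 2352 + \sqrt{43}$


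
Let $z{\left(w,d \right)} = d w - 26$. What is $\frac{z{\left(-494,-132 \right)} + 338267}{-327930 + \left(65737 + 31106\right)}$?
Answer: $- \frac{134483}{77029} \approx -1.7459$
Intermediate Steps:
$z{\left(w,d \right)} = -26 + d w$
$\frac{z{\left(-494,-132 \right)} + 338267}{-327930 + \left(65737 + 31106\right)} = \frac{\left(-26 - -65208\right) + 338267}{-327930 + \left(65737 + 31106\right)} = \frac{\left(-26 + 65208\right) + 338267}{-327930 + 96843} = \frac{65182 + 338267}{-231087} = 403449 \left(- \frac{1}{231087}\right) = - \frac{134483}{77029}$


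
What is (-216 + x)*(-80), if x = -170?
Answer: 30880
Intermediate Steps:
(-216 + x)*(-80) = (-216 - 170)*(-80) = -386*(-80) = 30880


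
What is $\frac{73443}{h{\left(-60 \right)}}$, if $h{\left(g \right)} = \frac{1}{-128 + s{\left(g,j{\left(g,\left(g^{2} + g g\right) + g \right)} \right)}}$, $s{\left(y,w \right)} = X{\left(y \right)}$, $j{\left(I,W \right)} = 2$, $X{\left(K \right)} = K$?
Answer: $-13807284$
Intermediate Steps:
$s{\left(y,w \right)} = y$
$h{\left(g \right)} = \frac{1}{-128 + g}$
$\frac{73443}{h{\left(-60 \right)}} = \frac{73443}{\frac{1}{-128 - 60}} = \frac{73443}{\frac{1}{-188}} = \frac{73443}{- \frac{1}{188}} = 73443 \left(-188\right) = -13807284$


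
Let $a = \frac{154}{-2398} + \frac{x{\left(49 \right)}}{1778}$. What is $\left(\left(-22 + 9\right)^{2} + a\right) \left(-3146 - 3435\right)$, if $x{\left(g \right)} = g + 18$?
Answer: $- \frac{215510606495}{193802} \approx -1.112 \cdot 10^{6}$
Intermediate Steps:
$x{\left(g \right)} = 18 + g$
$a = - \frac{5143}{193802}$ ($a = \frac{154}{-2398} + \frac{18 + 49}{1778} = 154 \left(- \frac{1}{2398}\right) + 67 \cdot \frac{1}{1778} = - \frac{7}{109} + \frac{67}{1778} = - \frac{5143}{193802} \approx -0.026537$)
$\left(\left(-22 + 9\right)^{2} + a\right) \left(-3146 - 3435\right) = \left(\left(-22 + 9\right)^{2} - \frac{5143}{193802}\right) \left(-3146 - 3435\right) = \left(\left(-13\right)^{2} - \frac{5143}{193802}\right) \left(-6581\right) = \left(169 - \frac{5143}{193802}\right) \left(-6581\right) = \frac{32747395}{193802} \left(-6581\right) = - \frac{215510606495}{193802}$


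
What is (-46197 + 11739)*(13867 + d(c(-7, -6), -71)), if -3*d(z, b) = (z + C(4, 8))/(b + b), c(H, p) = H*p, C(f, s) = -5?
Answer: -33926077597/71 ≈ -4.7783e+8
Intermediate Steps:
d(z, b) = -(-5 + z)/(6*b) (d(z, b) = -(z - 5)/(3*(b + b)) = -(-5 + z)/(3*(2*b)) = -(-5 + z)*1/(2*b)/3 = -(-5 + z)/(6*b))
(-46197 + 11739)*(13867 + d(c(-7, -6), -71)) = (-46197 + 11739)*(13867 + (⅙)*(5 - (-7)*(-6))/(-71)) = -34458*(13867 + (⅙)*(-1/71)*(5 - 1*42)) = -34458*(13867 + (⅙)*(-1/71)*(5 - 42)) = -34458*(13867 + (⅙)*(-1/71)*(-37)) = -34458*(13867 + 37/426) = -34458*5907379/426 = -33926077597/71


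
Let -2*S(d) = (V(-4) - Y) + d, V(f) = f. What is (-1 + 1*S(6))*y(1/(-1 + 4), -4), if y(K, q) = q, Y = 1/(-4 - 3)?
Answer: 58/7 ≈ 8.2857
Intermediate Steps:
Y = -⅐ (Y = 1/(-7) = -⅐ ≈ -0.14286)
S(d) = 27/14 - d/2 (S(d) = -((-4 - 1*(-⅐)) + d)/2 = -((-4 + ⅐) + d)/2 = -(-27/7 + d)/2 = 27/14 - d/2)
(-1 + 1*S(6))*y(1/(-1 + 4), -4) = (-1 + 1*(27/14 - ½*6))*(-4) = (-1 + 1*(27/14 - 3))*(-4) = (-1 + 1*(-15/14))*(-4) = (-1 - 15/14)*(-4) = -29/14*(-4) = 58/7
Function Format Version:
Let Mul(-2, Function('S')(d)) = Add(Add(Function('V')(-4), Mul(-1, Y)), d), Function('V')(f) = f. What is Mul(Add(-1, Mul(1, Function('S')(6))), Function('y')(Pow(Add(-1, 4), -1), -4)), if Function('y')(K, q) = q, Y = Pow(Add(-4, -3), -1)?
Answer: Rational(58, 7) ≈ 8.2857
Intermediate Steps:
Y = Rational(-1, 7) (Y = Pow(-7, -1) = Rational(-1, 7) ≈ -0.14286)
Function('S')(d) = Add(Rational(27, 14), Mul(Rational(-1, 2), d)) (Function('S')(d) = Mul(Rational(-1, 2), Add(Add(-4, Mul(-1, Rational(-1, 7))), d)) = Mul(Rational(-1, 2), Add(Add(-4, Rational(1, 7)), d)) = Mul(Rational(-1, 2), Add(Rational(-27, 7), d)) = Add(Rational(27, 14), Mul(Rational(-1, 2), d)))
Mul(Add(-1, Mul(1, Function('S')(6))), Function('y')(Pow(Add(-1, 4), -1), -4)) = Mul(Add(-1, Mul(1, Add(Rational(27, 14), Mul(Rational(-1, 2), 6)))), -4) = Mul(Add(-1, Mul(1, Add(Rational(27, 14), -3))), -4) = Mul(Add(-1, Mul(1, Rational(-15, 14))), -4) = Mul(Add(-1, Rational(-15, 14)), -4) = Mul(Rational(-29, 14), -4) = Rational(58, 7)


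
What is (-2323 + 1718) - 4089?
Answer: -4694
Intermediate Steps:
(-2323 + 1718) - 4089 = -605 - 4089 = -4694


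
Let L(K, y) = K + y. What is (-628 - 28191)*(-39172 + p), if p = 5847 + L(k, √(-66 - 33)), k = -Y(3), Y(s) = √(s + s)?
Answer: 960393175 + 28819*√6 - 86457*I*√11 ≈ 9.6046e+8 - 2.8675e+5*I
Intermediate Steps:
Y(s) = √2*√s (Y(s) = √(2*s) = √2*√s)
k = -√6 (k = -√2*√3 = -√6 ≈ -2.4495)
p = 5847 - √6 + 3*I*√11 (p = 5847 + (-√6 + √(-66 - 33)) = 5847 + (-√6 + √(-99)) = 5847 + (-√6 + 3*I*√11) = 5847 - √6 + 3*I*√11 ≈ 5844.5 + 9.9499*I)
(-628 - 28191)*(-39172 + p) = (-628 - 28191)*(-39172 + (5847 - √6 + 3*I*√11)) = -28819*(-33325 - √6 + 3*I*√11) = 960393175 + 28819*√6 - 86457*I*√11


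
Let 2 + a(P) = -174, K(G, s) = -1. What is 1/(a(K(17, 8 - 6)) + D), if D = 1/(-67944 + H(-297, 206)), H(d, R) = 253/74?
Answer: -5027603/884858202 ≈ -0.0056818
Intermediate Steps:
H(d, R) = 253/74 (H(d, R) = 253*(1/74) = 253/74)
a(P) = -176 (a(P) = -2 - 174 = -176)
D = -74/5027603 (D = 1/(-67944 + 253/74) = 1/(-5027603/74) = -74/5027603 ≈ -1.4719e-5)
1/(a(K(17, 8 - 6)) + D) = 1/(-176 - 74/5027603) = 1/(-884858202/5027603) = -5027603/884858202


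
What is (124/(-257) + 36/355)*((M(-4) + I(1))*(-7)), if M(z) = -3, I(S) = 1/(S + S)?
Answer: -121688/18247 ≈ -6.6689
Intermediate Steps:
I(S) = 1/(2*S)
(124/(-257) + 36/355)*((M(-4) + I(1))*(-7)) = (124/(-257) + 36/355)*((-3 + (½)/1)*(-7)) = (124*(-1/257) + 36*(1/355))*((-3 + (½)*1)*(-7)) = (-124/257 + 36/355)*((-3 + ½)*(-7)) = -(-17384)*(-7)/18247 = -34768/91235*35/2 = -121688/18247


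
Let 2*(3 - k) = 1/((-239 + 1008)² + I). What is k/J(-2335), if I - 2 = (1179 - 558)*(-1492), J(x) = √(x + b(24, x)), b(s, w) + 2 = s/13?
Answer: -2011015*I*√43849/6783150222 ≈ -0.062082*I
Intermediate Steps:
b(s, w) = -2 + s/13
J(x) = √(-2/13 + x) (J(x) = √(x + (-2 + (1/13)*24)) = √(x + (-2 + 24/13)) = √(x - 2/13) = √(-2/13 + x))
I = -926530 (I = 2 + (1179 - 558)*(-1492) = 2 + 621*(-1492) = 2 - 926532 = -926530)
k = 2011015/670338 (k = 3 - 1/(2*((-239 + 1008)² - 926530)) = 3 - 1/(2*(769² - 926530)) = 3 - 1/(2*(591361 - 926530)) = 3 - ½/(-335169) = 3 - ½*(-1/335169) = 3 + 1/670338 = 2011015/670338 ≈ 3.0000)
k/J(-2335) = 2011015/(670338*((√(-26 + 169*(-2335))/13))) = 2011015/(670338*((√(-26 - 394615)/13))) = 2011015/(670338*((√(-394641)/13))) = 2011015/(670338*(((3*I*√43849)/13))) = 2011015/(670338*((3*I*√43849/13))) = 2011015*(-I*√43849/10119)/670338 = -2011015*I*√43849/6783150222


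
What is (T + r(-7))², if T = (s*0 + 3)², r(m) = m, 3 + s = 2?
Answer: 4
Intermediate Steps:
s = -1 (s = -3 + 2 = -1)
T = 9 (T = (-1*0 + 3)² = (0 + 3)² = 3² = 9)
(T + r(-7))² = (9 - 7)² = 2² = 4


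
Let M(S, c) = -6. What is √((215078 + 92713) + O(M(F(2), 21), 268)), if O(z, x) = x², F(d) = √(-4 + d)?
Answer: √379615 ≈ 616.13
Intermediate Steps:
√((215078 + 92713) + O(M(F(2), 21), 268)) = √((215078 + 92713) + 268²) = √(307791 + 71824) = √379615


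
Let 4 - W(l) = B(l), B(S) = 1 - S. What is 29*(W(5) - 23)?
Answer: -435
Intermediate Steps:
W(l) = 3 + l (W(l) = 4 - (1 - l) = 4 + (-1 + l) = 3 + l)
29*(W(5) - 23) = 29*((3 + 5) - 23) = 29*(8 - 23) = 29*(-15) = -435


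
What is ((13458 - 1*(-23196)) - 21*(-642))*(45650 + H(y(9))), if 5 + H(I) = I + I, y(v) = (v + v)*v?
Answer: 2304701784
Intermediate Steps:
y(v) = 2*v² (y(v) = (2*v)*v = 2*v²)
H(I) = -5 + 2*I (H(I) = -5 + (I + I) = -5 + 2*I)
((13458 - 1*(-23196)) - 21*(-642))*(45650 + H(y(9))) = ((13458 - 1*(-23196)) - 21*(-642))*(45650 + (-5 + 2*(2*9²))) = ((13458 + 23196) + 13482)*(45650 + (-5 + 2*(2*81))) = (36654 + 13482)*(45650 + (-5 + 2*162)) = 50136*(45650 + (-5 + 324)) = 50136*(45650 + 319) = 50136*45969 = 2304701784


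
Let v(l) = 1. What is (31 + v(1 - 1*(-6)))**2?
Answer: 1024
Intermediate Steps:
(31 + v(1 - 1*(-6)))**2 = (31 + 1)**2 = 32**2 = 1024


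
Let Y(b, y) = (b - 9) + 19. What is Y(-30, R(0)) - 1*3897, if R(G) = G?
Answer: -3917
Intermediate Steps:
Y(b, y) = 10 + b (Y(b, y) = (-9 + b) + 19 = 10 + b)
Y(-30, R(0)) - 1*3897 = (10 - 30) - 1*3897 = -20 - 3897 = -3917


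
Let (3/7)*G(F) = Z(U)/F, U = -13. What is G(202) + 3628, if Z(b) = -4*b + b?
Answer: 732947/202 ≈ 3628.4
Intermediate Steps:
Z(b) = -3*b
G(F) = 91/F (G(F) = 7*((-3*(-13))/F)/3 = 7*(39/F)/3 = 91/F)
G(202) + 3628 = 91/202 + 3628 = 732947/202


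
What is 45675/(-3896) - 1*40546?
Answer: -158012891/3896 ≈ -40558.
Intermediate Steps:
45675/(-3896) - 1*40546 = 45675*(-1/3896) - 40546 = -45675/3896 - 40546 = -158012891/3896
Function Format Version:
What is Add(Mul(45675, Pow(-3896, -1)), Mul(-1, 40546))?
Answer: Rational(-158012891, 3896) ≈ -40558.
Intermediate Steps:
Add(Mul(45675, Pow(-3896, -1)), Mul(-1, 40546)) = Add(Mul(45675, Rational(-1, 3896)), -40546) = Add(Rational(-45675, 3896), -40546) = Rational(-158012891, 3896)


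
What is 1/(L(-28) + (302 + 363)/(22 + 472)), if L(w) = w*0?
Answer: 26/35 ≈ 0.74286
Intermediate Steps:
L(w) = 0
1/(L(-28) + (302 + 363)/(22 + 472)) = 1/(0 + (302 + 363)/(22 + 472)) = 1/(0 + 665/494) = 1/(0 + 665*(1/494)) = 1/(0 + 35/26) = 1/(35/26) = 26/35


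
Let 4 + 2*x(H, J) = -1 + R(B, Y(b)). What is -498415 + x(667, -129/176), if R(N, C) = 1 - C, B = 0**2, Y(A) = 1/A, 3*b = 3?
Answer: -996835/2 ≈ -4.9842e+5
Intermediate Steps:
b = 1 (b = (1/3)*3 = 1)
B = 0
x(H, J) = -5/2 (x(H, J) = -2 + (-1 + (1 - 1/1))/2 = -2 + (-1 + (1 - 1*1))/2 = -2 + (-1 + (1 - 1))/2 = -2 + (-1 + 0)/2 = -2 + (1/2)*(-1) = -2 - 1/2 = -5/2)
-498415 + x(667, -129/176) = -498415 - 5/2 = -996835/2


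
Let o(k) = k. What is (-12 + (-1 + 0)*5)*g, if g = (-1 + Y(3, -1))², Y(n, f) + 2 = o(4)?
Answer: -17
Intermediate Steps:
Y(n, f) = 2 (Y(n, f) = -2 + 4 = 2)
g = 1 (g = (-1 + 2)² = 1² = 1)
(-12 + (-1 + 0)*5)*g = (-12 + (-1 + 0)*5)*1 = (-12 - 1*5)*1 = (-12 - 5)*1 = -17*1 = -17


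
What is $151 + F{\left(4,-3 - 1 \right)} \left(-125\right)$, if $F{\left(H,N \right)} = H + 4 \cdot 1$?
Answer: $-849$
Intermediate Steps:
$F{\left(H,N \right)} = 4 + H$ ($F{\left(H,N \right)} = H + 4 = 4 + H$)
$151 + F{\left(4,-3 - 1 \right)} \left(-125\right) = 151 + \left(4 + 4\right) \left(-125\right) = 151 + 8 \left(-125\right) = 151 - 1000 = -849$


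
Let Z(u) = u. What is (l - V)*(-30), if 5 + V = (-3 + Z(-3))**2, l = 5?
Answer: 780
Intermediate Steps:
V = 31 (V = -5 + (-3 - 3)**2 = -5 + (-6)**2 = -5 + 36 = 31)
(l - V)*(-30) = (5 - 1*31)*(-30) = (5 - 31)*(-30) = -26*(-30) = 780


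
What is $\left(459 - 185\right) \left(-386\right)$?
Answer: $-105764$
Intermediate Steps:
$\left(459 - 185\right) \left(-386\right) = 274 \left(-386\right) = -105764$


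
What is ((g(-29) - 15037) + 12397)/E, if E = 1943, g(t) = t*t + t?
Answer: -1828/1943 ≈ -0.94081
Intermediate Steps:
g(t) = t + t² (g(t) = t² + t = t + t²)
((g(-29) - 15037) + 12397)/E = ((-29*(1 - 29) - 15037) + 12397)/1943 = ((-29*(-28) - 15037) + 12397)*(1/1943) = ((812 - 15037) + 12397)*(1/1943) = (-14225 + 12397)*(1/1943) = -1828*1/1943 = -1828/1943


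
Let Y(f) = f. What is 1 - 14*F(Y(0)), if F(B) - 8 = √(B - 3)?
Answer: -111 - 14*I*√3 ≈ -111.0 - 24.249*I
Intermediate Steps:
F(B) = 8 + √(-3 + B) (F(B) = 8 + √(B - 3) = 8 + √(-3 + B))
1 - 14*F(Y(0)) = 1 - 14*(8 + √(-3 + 0)) = 1 - 14*(8 + √(-3)) = 1 - 14*(8 + I*√3) = 1 + (-112 - 14*I*√3) = -111 - 14*I*√3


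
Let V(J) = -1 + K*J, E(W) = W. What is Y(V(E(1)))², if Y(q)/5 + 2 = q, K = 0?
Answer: 225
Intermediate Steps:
V(J) = -1 (V(J) = -1 + 0*J = -1 + 0 = -1)
Y(q) = -10 + 5*q
Y(V(E(1)))² = (-10 + 5*(-1))² = (-10 - 5)² = (-15)² = 225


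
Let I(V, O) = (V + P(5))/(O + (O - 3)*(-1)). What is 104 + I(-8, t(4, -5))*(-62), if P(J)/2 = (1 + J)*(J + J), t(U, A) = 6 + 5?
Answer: -6632/3 ≈ -2210.7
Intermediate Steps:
t(U, A) = 11
P(J) = 4*J*(1 + J) (P(J) = 2*((1 + J)*(J + J)) = 2*((1 + J)*(2*J)) = 2*(2*J*(1 + J)) = 4*J*(1 + J))
I(V, O) = 40 + V/3 (I(V, O) = (V + 4*5*(1 + 5))/(O + (O - 3)*(-1)) = (V + 4*5*6)/(O + (-3 + O)*(-1)) = (V + 120)/(O + (3 - O)) = (120 + V)/3 = (120 + V)*(⅓) = 40 + V/3)
104 + I(-8, t(4, -5))*(-62) = 104 + (40 + (⅓)*(-8))*(-62) = 104 + (40 - 8/3)*(-62) = 104 + (112/3)*(-62) = 104 - 6944/3 = -6632/3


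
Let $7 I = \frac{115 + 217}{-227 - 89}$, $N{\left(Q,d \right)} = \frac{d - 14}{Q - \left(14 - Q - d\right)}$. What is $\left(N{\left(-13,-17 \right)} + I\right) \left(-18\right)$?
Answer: $- \frac{74472}{10507} \approx -7.0878$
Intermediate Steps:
$N{\left(Q,d \right)} = \frac{-14 + d}{-14 + d + 2 Q}$ ($N{\left(Q,d \right)} = \frac{-14 + d}{Q + \left(-14 + Q + d\right)} = \frac{-14 + d}{-14 + d + 2 Q}$)
$I = - \frac{83}{553}$ ($I = \frac{\left(115 + 217\right) \frac{1}{-227 - 89}}{7} = \frac{332 \frac{1}{-316}}{7} = \frac{332 \left(- \frac{1}{316}\right)}{7} = \frac{1}{7} \left(- \frac{83}{79}\right) = - \frac{83}{553} \approx -0.15009$)
$\left(N{\left(-13,-17 \right)} + I\right) \left(-18\right) = \left(\frac{-14 - 17}{-14 - 17 + 2 \left(-13\right)} - \frac{83}{553}\right) \left(-18\right) = \left(\frac{1}{-14 - 17 - 26} \left(-31\right) - \frac{83}{553}\right) \left(-18\right) = \left(\frac{1}{-57} \left(-31\right) - \frac{83}{553}\right) \left(-18\right) = \left(\left(- \frac{1}{57}\right) \left(-31\right) - \frac{83}{553}\right) \left(-18\right) = \left(\frac{31}{57} - \frac{83}{553}\right) \left(-18\right) = \frac{12412}{31521} \left(-18\right) = - \frac{74472}{10507}$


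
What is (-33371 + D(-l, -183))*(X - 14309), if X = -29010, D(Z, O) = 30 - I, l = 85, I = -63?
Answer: 1441569682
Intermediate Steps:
D(Z, O) = 93 (D(Z, O) = 30 - 1*(-63) = 30 + 63 = 93)
(-33371 + D(-l, -183))*(X - 14309) = (-33371 + 93)*(-29010 - 14309) = -33278*(-43319) = 1441569682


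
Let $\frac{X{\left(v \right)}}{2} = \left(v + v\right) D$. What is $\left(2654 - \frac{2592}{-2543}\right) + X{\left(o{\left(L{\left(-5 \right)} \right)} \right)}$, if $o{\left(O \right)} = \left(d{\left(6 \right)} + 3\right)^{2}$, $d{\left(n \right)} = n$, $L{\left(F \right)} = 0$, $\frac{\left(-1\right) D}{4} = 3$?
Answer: $- \frac{3135470}{2543} \approx -1233.0$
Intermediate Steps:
$D = -12$ ($D = \left(-4\right) 3 = -12$)
$o{\left(O \right)} = 81$ ($o{\left(O \right)} = \left(6 + 3\right)^{2} = 9^{2} = 81$)
$X{\left(v \right)} = - 48 v$ ($X{\left(v \right)} = 2 \left(v + v\right) \left(-12\right) = 2 \cdot 2 v \left(-12\right) = 2 \left(- 24 v\right) = - 48 v$)
$\left(2654 - \frac{2592}{-2543}\right) + X{\left(o{\left(L{\left(-5 \right)} \right)} \right)} = \left(2654 - \frac{2592}{-2543}\right) - 3888 = \left(2654 - - \frac{2592}{2543}\right) - 3888 = \left(2654 + \frac{2592}{2543}\right) - 3888 = \frac{6751714}{2543} - 3888 = - \frac{3135470}{2543}$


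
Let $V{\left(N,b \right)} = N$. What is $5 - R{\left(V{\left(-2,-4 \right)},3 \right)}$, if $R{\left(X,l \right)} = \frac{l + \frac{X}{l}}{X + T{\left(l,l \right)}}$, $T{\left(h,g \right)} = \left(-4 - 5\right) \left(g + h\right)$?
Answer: $\frac{121}{24} \approx 5.0417$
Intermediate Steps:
$T{\left(h,g \right)} = - 9 g - 9 h$ ($T{\left(h,g \right)} = - 9 \left(g + h\right) = - 9 g - 9 h$)
$R{\left(X,l \right)} = \frac{l + \frac{X}{l}}{X - 18 l}$
$5 - R{\left(V{\left(-2,-4 \right)},3 \right)} = 5 - \frac{-2 + 3^{2}}{3 \left(-2 - 54\right)} = 5 - \frac{-2 + 9}{3 \left(-2 - 54\right)} = 5 - \frac{1}{3} \frac{1}{-56} \cdot 7 = 5 - \frac{1}{3} \left(- \frac{1}{56}\right) 7 = 5 - - \frac{1}{24} = 5 + \frac{1}{24} = \frac{121}{24}$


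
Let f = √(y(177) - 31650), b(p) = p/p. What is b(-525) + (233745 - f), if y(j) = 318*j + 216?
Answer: 233746 - 2*√6213 ≈ 2.3359e+5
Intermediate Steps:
y(j) = 216 + 318*j
b(p) = 1
f = 2*√6213 (f = √((216 + 318*177) - 31650) = √((216 + 56286) - 31650) = √(56502 - 31650) = √24852 = 2*√6213 ≈ 157.65)
b(-525) + (233745 - f) = 1 + (233745 - 2*√6213) = 233746 - 2*√6213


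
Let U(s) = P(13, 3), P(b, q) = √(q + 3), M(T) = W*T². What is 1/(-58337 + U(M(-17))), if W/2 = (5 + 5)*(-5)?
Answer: -58337/3403205563 - √6/3403205563 ≈ -1.7143e-5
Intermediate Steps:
W = -100 (W = 2*((5 + 5)*(-5)) = 2*(10*(-5)) = 2*(-50) = -100)
M(T) = -100*T²
P(b, q) = √(3 + q)
U(s) = √6 (U(s) = √(3 + 3) = √6)
1/(-58337 + U(M(-17))) = 1/(-58337 + √6)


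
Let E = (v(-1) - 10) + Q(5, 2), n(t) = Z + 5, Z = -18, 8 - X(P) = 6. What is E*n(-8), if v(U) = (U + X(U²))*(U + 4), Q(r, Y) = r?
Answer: 26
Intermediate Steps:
X(P) = 2 (X(P) = 8 - 1*6 = 8 - 6 = 2)
v(U) = (2 + U)*(4 + U) (v(U) = (U + 2)*(U + 4) = (2 + U)*(4 + U))
n(t) = -13 (n(t) = -18 + 5 = -13)
E = -2 (E = ((8 + (-1)² + 6*(-1)) - 10) + 5 = ((8 + 1 - 6) - 10) + 5 = (3 - 10) + 5 = -7 + 5 = -2)
E*n(-8) = -2*(-13) = 26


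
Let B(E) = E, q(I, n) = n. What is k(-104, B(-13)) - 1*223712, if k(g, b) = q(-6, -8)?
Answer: -223720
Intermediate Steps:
k(g, b) = -8
k(-104, B(-13)) - 1*223712 = -8 - 1*223712 = -8 - 223712 = -223720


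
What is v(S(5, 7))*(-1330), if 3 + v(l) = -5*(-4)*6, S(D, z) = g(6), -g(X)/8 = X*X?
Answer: -155610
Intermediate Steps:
g(X) = -8*X² (g(X) = -8*X*X = -8*X²)
S(D, z) = -288 (S(D, z) = -8*6² = -8*36 = -288)
v(l) = 117 (v(l) = -3 - 5*(-4)*6 = -3 + 20*6 = -3 + 120 = 117)
v(S(5, 7))*(-1330) = 117*(-1330) = -155610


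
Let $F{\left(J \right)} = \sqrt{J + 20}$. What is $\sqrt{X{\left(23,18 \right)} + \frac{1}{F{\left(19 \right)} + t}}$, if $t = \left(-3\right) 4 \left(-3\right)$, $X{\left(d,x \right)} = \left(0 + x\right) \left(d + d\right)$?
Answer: $\frac{\sqrt{29809 + 828 \sqrt{39}}}{\sqrt{36 + \sqrt{39}}} \approx 28.775$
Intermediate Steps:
$F{\left(J \right)} = \sqrt{20 + J}$
$X{\left(d,x \right)} = 2 d x$ ($X{\left(d,x \right)} = x 2 d = 2 d x$)
$t = 36$ ($t = \left(-12\right) \left(-3\right) = 36$)
$\sqrt{X{\left(23,18 \right)} + \frac{1}{F{\left(19 \right)} + t}} = \sqrt{2 \cdot 23 \cdot 18 + \frac{1}{\sqrt{20 + 19} + 36}} = \sqrt{828 + \frac{1}{\sqrt{39} + 36}} = \sqrt{828 + \frac{1}{36 + \sqrt{39}}}$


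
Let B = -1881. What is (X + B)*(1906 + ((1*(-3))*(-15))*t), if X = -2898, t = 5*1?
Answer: -10184049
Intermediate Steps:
t = 5
(X + B)*(1906 + ((1*(-3))*(-15))*t) = (-2898 - 1881)*(1906 + ((1*(-3))*(-15))*5) = -4779*(1906 - 3*(-15)*5) = -4779*(1906 + 45*5) = -4779*(1906 + 225) = -4779*2131 = -10184049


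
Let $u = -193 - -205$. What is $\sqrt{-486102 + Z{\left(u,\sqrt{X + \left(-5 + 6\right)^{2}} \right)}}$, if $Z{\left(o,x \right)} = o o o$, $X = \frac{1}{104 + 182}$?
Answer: $i \sqrt{484374} \approx 695.97 i$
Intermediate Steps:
$X = \frac{1}{286} \approx 0.0034965$
$u = 12$ ($u = -193 + 205 = 12$)
$Z{\left(o,x \right)} = o^{3}$ ($Z{\left(o,x \right)} = o^{2} o = o^{3}$)
$\sqrt{-486102 + Z{\left(u,\sqrt{X + \left(-5 + 6\right)^{2}} \right)}} = \sqrt{-486102 + 12^{3}} = \sqrt{-486102 + 1728} = \sqrt{-484374} = i \sqrt{484374}$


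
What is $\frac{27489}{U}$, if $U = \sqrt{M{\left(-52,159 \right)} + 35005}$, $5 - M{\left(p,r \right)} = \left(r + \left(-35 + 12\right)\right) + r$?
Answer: $\frac{27489 \sqrt{34715}}{34715} \approx 147.54$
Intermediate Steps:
$M{\left(p,r \right)} = 28 - 2 r$ ($M{\left(p,r \right)} = 5 - \left(\left(r + \left(-35 + 12\right)\right) + r\right) = 5 - \left(\left(r - 23\right) + r\right) = 5 - \left(\left(-23 + r\right) + r\right) = 5 - \left(-23 + 2 r\right) = 28 - 2 r$)
$U = \sqrt{34715}$ ($U = \sqrt{\left(28 - 318\right) + 35005} = \sqrt{-290 + 35005} = \sqrt{34715} \approx 186.32$)
$\frac{27489}{U} = \frac{27489}{\sqrt{34715}} = 27489 \frac{\sqrt{34715}}{34715} = \frac{27489 \sqrt{34715}}{34715}$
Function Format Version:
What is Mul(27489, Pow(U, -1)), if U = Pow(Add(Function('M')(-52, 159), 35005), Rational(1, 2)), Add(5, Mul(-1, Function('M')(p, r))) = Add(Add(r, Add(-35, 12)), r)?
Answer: Mul(Rational(27489, 34715), Pow(34715, Rational(1, 2))) ≈ 147.54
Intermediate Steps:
Function('M')(p, r) = Add(28, Mul(-2, r)) (Function('M')(p, r) = Add(5, Mul(-1, Add(Add(r, Add(-35, 12)), r))) = Add(5, Mul(-1, Add(Add(r, -23), r))) = Add(5, Mul(-1, Add(Add(-23, r), r))) = Add(5, Mul(-1, Add(-23, Mul(2, r)))) = Add(5, Add(23, Mul(-2, r))) = Add(28, Mul(-2, r)))
U = Pow(34715, Rational(1, 2)) (U = Pow(Add(Add(28, Mul(-2, 159)), 35005), Rational(1, 2)) = Pow(Add(Add(28, -318), 35005), Rational(1, 2)) = Pow(Add(-290, 35005), Rational(1, 2)) = Pow(34715, Rational(1, 2)) ≈ 186.32)
Mul(27489, Pow(U, -1)) = Mul(27489, Pow(Pow(34715, Rational(1, 2)), -1)) = Mul(27489, Mul(Rational(1, 34715), Pow(34715, Rational(1, 2)))) = Mul(Rational(27489, 34715), Pow(34715, Rational(1, 2)))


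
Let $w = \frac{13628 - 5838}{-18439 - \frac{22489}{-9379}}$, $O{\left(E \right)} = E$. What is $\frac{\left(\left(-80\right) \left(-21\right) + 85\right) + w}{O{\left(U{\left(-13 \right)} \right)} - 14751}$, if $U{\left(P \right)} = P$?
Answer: $- \frac{152562625985}{1276472496744} \approx -0.11952$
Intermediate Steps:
$w = - \frac{36531205}{86458446}$ ($w = \frac{7790}{-18439 - - \frac{22489}{9379}} = \frac{7790}{-18439 + \frac{22489}{9379}} = \frac{7790}{- \frac{172916892}{9379}} = 7790 \left(- \frac{9379}{172916892}\right) = - \frac{36531205}{86458446} \approx -0.42253$)
$\frac{\left(\left(-80\right) \left(-21\right) + 85\right) + w}{O{\left(U{\left(-13 \right)} \right)} - 14751} = \frac{\left(\left(-80\right) \left(-21\right) + 85\right) - \frac{36531205}{86458446}}{-13 - 14751} = \frac{\left(1680 + 85\right) - \frac{36531205}{86458446}}{-13 - 14751} = \frac{1765 - \frac{36531205}{86458446}}{-13 - 14751} = \frac{152562625985}{86458446 \left(-14764\right)} = \frac{152562625985}{86458446} \left(- \frac{1}{14764}\right) = - \frac{152562625985}{1276472496744}$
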